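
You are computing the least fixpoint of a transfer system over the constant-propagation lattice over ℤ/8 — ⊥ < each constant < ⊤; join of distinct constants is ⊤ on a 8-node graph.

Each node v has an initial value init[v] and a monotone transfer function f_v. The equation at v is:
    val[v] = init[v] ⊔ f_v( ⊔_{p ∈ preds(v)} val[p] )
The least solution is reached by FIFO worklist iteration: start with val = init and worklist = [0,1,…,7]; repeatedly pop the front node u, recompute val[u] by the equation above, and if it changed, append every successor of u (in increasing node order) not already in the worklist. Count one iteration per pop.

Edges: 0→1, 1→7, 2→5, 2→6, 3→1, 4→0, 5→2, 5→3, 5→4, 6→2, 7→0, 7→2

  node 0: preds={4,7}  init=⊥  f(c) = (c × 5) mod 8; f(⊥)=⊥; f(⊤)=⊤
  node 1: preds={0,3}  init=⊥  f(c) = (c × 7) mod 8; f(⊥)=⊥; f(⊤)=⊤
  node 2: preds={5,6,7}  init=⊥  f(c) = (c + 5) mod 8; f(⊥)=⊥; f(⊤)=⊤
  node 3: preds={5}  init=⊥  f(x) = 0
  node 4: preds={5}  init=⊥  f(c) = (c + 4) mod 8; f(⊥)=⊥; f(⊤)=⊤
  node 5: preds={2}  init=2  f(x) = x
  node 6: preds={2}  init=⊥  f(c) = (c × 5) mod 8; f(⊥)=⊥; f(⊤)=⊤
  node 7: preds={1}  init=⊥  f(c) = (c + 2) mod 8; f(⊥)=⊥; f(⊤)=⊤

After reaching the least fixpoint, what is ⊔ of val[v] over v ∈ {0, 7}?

Trace (23 dequeues):
  [1] u=0 | in ⊥ | out ⊥ | ==
  [2] u=1 | in ⊥ | out ⊥ | ==
  [3] u=2 | in 2 | out 7 | prev ⊥ | push {}
  [4] u=3 | in 2 | out 0 | prev ⊥ | push {1}
  [5] u=4 | in 2 | out 6 | prev ⊥ | push {0}
  [6] u=5 | in 7 | out ⊤ | prev 2 | push {2,3,4}
  [7] u=6 | in 7 | out 3 | prev ⊥ | push {}
  [8] u=7 | in ⊥ | out ⊥ | ==
  [9] u=1 | in 0 | out 0 | prev ⊥ | push {7}
  [10] u=0 | in 6 | out 6 | prev ⊥ | push {1}
  [11] u=2 | in ⊤ | out ⊤ | prev 7 | push {5,6}
  [12] u=3 | in ⊤ | out 0 | ==
  [13] u=4 | in ⊤ | out ⊤ | prev 6 | push {0}
  [14] u=7 | in 0 | out 2 | prev ⊥ | push {2}
  [15] u=1 | in ⊤ | out ⊤ | prev 0 | push {7}
  [16] u=5 | in ⊤ | out ⊤ | ==
  [17] u=6 | in ⊤ | out ⊤ | prev 3 | push {}
  [18] u=0 | in ⊤ | out ⊤ | prev 6 | push {1}
  [19] u=2 | in ⊤ | out ⊤ | ==
  [20] u=7 | in ⊤ | out ⊤ | prev 2 | push {0,2}
  [21] u=1 | in ⊤ | out ⊤ | ==
  [22] u=0 | in ⊤ | out ⊤ | ==
  [23] u=2 | in ⊤ | out ⊤ | ==

Converged values:
  [0] ⊤
  [1] ⊤
  [2] ⊤
  [3] 0
  [4] ⊤
  [5] ⊤
  [6] ⊤
  [7] ⊤

⊤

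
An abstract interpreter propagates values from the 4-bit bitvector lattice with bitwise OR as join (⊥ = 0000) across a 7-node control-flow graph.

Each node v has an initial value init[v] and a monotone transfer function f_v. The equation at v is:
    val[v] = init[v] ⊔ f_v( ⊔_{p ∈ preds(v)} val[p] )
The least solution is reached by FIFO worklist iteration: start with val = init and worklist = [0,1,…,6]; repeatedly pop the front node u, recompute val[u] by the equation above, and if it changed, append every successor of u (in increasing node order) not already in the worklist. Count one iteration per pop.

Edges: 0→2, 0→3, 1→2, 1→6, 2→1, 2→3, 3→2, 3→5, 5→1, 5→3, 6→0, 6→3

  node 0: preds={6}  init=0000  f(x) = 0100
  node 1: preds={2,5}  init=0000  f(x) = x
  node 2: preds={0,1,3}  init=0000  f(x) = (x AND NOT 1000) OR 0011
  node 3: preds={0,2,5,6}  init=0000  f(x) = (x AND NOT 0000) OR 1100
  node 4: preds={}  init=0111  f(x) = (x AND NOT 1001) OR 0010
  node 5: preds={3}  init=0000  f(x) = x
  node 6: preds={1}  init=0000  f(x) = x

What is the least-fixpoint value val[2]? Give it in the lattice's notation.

Trace (13 dequeues):
  [1] u=0 | in 0000 | out 0100 | prev 0000 | push {}
  [2] u=1 | in 0000 | out 0000 | ==
  [3] u=2 | in 0100 | out 0111 | prev 0000 | push {1}
  [4] u=3 | in 0111 | out 1111 | prev 0000 | push {2}
  [5] u=4 | in 0000 | out 0111 | ==
  [6] u=5 | in 1111 | out 1111 | prev 0000 | push {3}
  [7] u=6 | in 0000 | out 0000 | ==
  [8] u=1 | in 1111 | out 1111 | prev 0000 | push {6}
  [9] u=2 | in 1111 | out 0111 | ==
  [10] u=3 | in 1111 | out 1111 | ==
  [11] u=6 | in 1111 | out 1111 | prev 0000 | push {0,3}
  [12] u=0 | in 1111 | out 0100 | ==
  [13] u=3 | in 1111 | out 1111 | ==

Converged values:
  [0] 0100
  [1] 1111
  [2] 0111
  [3] 1111
  [4] 0111
  [5] 1111
  [6] 1111

0111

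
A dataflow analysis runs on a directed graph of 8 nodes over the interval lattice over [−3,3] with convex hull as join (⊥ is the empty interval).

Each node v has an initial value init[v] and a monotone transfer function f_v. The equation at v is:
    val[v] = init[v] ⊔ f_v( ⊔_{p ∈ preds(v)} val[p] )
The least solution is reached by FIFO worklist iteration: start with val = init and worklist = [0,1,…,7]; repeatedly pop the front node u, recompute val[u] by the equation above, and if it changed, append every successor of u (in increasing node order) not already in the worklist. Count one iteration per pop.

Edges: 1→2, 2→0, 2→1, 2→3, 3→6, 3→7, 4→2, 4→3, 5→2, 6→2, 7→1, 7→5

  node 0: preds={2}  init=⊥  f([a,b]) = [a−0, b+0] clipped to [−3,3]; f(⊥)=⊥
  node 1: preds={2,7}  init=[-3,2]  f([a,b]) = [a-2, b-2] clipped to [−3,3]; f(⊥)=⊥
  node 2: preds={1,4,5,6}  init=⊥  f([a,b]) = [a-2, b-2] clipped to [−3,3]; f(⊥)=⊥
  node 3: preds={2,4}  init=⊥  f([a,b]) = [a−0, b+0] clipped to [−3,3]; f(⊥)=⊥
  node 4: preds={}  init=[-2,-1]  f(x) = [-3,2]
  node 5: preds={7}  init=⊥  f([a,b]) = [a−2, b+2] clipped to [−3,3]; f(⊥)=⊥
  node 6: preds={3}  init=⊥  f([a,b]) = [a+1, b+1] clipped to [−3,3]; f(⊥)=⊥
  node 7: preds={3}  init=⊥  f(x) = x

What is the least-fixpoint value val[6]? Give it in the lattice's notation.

Worklist (21 pops):
  #1 pop 0: in=⊥ → ⊥ (no change)
  #2 pop 1: in=⊥ → [-3,2] (no change)
  #3 pop 2: in=[-3,2] → [-3,0] (was ⊥); enqueue [0,1]
  #4 pop 3: in=[-3,0] → [-3,0] (was ⊥); enqueue []
  #5 pop 4: in=⊥ → [-3,2] (was [-2,-1]); enqueue [2,3]
  #6 pop 5: in=⊥ → ⊥ (no change)
  #7 pop 6: in=[-3,0] → [-2,1] (was ⊥); enqueue []
  #8 pop 7: in=[-3,0] → [-3,0] (was ⊥); enqueue [5]
  #9 pop 0: in=[-3,0] → [-3,0] (was ⊥); enqueue []
  #10 pop 1: in=[-3,0] → [-3,2] (no change)
  #11 pop 2: in=[-3,2] → [-3,0] (no change)
  #12 pop 3: in=[-3,2] → [-3,2] (was [-3,0]); enqueue [6,7]
  #13 pop 5: in=[-3,0] → [-3,2] (was ⊥); enqueue [2]
  #14 pop 6: in=[-3,2] → [-2,3] (was [-2,1]); enqueue []
  #15 pop 7: in=[-3,2] → [-3,2] (was [-3,0]); enqueue [1,5]
  #16 pop 2: in=[-3,3] → [-3,1] (was [-3,0]); enqueue [0,3]
  #17 pop 1: in=[-3,2] → [-3,2] (no change)
  #18 pop 5: in=[-3,2] → [-3,3] (was [-3,2]); enqueue [2]
  #19 pop 0: in=[-3,1] → [-3,1] (was [-3,0]); enqueue []
  #20 pop 3: in=[-3,2] → [-3,2] (no change)
  #21 pop 2: in=[-3,3] → [-3,1] (no change)

Fixpoint:
  val[0] = [-3,1]
  val[1] = [-3,2]
  val[2] = [-3,1]
  val[3] = [-3,2]
  val[4] = [-3,2]
  val[5] = [-3,3]
  val[6] = [-2,3]
  val[7] = [-3,2]

[-2,3]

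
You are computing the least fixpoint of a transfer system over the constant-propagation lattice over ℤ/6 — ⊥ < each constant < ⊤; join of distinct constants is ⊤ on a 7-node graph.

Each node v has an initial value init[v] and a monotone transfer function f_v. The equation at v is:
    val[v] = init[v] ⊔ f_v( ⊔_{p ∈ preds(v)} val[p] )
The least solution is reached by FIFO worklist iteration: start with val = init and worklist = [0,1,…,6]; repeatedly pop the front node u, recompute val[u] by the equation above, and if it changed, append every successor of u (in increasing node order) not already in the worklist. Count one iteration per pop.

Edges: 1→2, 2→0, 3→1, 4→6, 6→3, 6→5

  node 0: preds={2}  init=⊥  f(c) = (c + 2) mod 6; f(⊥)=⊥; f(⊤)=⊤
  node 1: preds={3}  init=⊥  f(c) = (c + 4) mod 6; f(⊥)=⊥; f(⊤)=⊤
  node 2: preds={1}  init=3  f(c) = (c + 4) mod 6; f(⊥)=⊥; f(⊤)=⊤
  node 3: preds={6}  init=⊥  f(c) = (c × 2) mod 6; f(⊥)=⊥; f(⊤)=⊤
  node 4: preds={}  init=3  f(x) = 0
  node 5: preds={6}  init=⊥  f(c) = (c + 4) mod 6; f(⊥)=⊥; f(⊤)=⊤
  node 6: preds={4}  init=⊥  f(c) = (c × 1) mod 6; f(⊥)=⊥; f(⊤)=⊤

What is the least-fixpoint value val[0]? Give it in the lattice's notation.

⊤

Trace (12 dequeues):
  [1] u=0 | in 3 | out 5 | prev ⊥ | push {}
  [2] u=1 | in ⊥ | out ⊥ | ==
  [3] u=2 | in ⊥ | out 3 | ==
  [4] u=3 | in ⊥ | out ⊥ | ==
  [5] u=4 | in ⊥ | out ⊤ | prev 3 | push {}
  [6] u=5 | in ⊥ | out ⊥ | ==
  [7] u=6 | in ⊤ | out ⊤ | prev ⊥ | push {3,5}
  [8] u=3 | in ⊤ | out ⊤ | prev ⊥ | push {1}
  [9] u=5 | in ⊤ | out ⊤ | prev ⊥ | push {}
  [10] u=1 | in ⊤ | out ⊤ | prev ⊥ | push {2}
  [11] u=2 | in ⊤ | out ⊤ | prev 3 | push {0}
  [12] u=0 | in ⊤ | out ⊤ | prev 5 | push {}

Converged values:
  [0] ⊤
  [1] ⊤
  [2] ⊤
  [3] ⊤
  [4] ⊤
  [5] ⊤
  [6] ⊤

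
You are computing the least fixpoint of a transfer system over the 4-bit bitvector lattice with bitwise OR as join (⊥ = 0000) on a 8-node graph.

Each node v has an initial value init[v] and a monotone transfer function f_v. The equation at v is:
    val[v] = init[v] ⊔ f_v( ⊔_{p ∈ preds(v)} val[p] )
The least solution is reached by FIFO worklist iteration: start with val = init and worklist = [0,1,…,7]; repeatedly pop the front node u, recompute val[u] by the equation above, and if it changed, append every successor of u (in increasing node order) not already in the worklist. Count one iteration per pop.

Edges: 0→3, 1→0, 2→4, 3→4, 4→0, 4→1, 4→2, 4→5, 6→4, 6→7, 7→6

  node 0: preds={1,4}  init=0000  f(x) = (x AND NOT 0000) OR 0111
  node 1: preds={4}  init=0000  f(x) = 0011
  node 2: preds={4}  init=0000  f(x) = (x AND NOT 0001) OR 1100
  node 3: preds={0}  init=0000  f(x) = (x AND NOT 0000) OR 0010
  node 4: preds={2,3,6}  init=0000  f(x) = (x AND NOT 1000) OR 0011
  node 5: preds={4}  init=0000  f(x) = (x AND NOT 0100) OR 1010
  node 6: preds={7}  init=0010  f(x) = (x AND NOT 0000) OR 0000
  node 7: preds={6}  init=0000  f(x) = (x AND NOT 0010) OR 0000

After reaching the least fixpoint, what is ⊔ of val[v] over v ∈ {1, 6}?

0011

Worklist (12 pops):
  #1 pop 0: in=0000 → 0111 (was 0000); enqueue []
  #2 pop 1: in=0000 → 0011 (was 0000); enqueue [0]
  #3 pop 2: in=0000 → 1100 (was 0000); enqueue []
  #4 pop 3: in=0111 → 0111 (was 0000); enqueue []
  #5 pop 4: in=1111 → 0111 (was 0000); enqueue [1,2]
  #6 pop 5: in=0111 → 1011 (was 0000); enqueue []
  #7 pop 6: in=0000 → 0010 (no change)
  #8 pop 7: in=0010 → 0000 (no change)
  #9 pop 0: in=0111 → 0111 (no change)
  #10 pop 1: in=0111 → 0011 (no change)
  #11 pop 2: in=0111 → 1110 (was 1100); enqueue [4]
  #12 pop 4: in=1111 → 0111 (no change)

Fixpoint:
  val[0] = 0111
  val[1] = 0011
  val[2] = 1110
  val[3] = 0111
  val[4] = 0111
  val[5] = 1011
  val[6] = 0010
  val[7] = 0000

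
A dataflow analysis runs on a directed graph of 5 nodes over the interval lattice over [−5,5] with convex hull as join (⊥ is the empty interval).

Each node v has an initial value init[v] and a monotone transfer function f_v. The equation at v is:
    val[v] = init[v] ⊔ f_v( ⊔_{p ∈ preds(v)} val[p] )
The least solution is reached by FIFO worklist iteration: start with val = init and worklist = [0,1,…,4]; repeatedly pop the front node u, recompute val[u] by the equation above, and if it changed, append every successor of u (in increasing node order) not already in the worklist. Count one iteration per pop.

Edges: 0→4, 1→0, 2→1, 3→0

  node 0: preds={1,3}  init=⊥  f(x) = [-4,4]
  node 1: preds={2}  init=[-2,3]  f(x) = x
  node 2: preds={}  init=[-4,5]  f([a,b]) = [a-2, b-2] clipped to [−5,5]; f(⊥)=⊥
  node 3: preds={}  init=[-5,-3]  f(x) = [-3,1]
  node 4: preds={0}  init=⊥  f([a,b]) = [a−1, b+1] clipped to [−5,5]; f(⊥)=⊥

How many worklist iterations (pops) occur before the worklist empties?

6

Iteration log — 6 steps:
  step 1. node 0  ⊔preds=[-5,3]  new=[-4,4]  old=⊥  +wl: 
  step 2. node 1  ⊔preds=[-4,5]  new=[-4,5]  old=[-2,3]  +wl: 0
  step 3. node 2  ⊔preds=⊥  new=[-4,5]  stable
  step 4. node 3  ⊔preds=⊥  new=[-5,1]  old=[-5,-3]  +wl: 
  step 5. node 4  ⊔preds=[-4,4]  new=[-5,5]  old=⊥  +wl: 
  step 6. node 0  ⊔preds=[-5,5]  new=[-4,4]  stable

Least fixpoint reached:
  node 0: [-4,4]
  node 1: [-4,5]
  node 2: [-4,5]
  node 3: [-5,1]
  node 4: [-5,5]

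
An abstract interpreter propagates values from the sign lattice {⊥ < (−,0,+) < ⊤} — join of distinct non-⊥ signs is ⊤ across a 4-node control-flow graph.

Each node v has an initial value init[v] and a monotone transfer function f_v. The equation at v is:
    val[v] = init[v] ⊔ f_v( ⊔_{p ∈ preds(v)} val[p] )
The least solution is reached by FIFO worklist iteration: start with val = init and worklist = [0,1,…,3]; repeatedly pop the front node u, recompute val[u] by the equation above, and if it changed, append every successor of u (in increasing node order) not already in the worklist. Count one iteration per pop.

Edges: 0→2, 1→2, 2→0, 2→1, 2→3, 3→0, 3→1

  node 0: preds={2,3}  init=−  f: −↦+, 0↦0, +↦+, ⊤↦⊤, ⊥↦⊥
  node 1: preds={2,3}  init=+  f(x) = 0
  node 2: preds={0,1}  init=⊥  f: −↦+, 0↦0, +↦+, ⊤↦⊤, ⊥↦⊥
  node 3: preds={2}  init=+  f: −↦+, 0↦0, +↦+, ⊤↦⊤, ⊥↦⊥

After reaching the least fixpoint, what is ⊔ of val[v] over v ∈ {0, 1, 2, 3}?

⊤

Trace (6 dequeues):
  [1] u=0 | in + | out ⊤ | prev − | push {}
  [2] u=1 | in + | out ⊤ | prev + | push {}
  [3] u=2 | in ⊤ | out ⊤ | prev ⊥ | push {0,1}
  [4] u=3 | in ⊤ | out ⊤ | prev + | push {}
  [5] u=0 | in ⊤ | out ⊤ | ==
  [6] u=1 | in ⊤ | out ⊤ | ==

Converged values:
  [0] ⊤
  [1] ⊤
  [2] ⊤
  [3] ⊤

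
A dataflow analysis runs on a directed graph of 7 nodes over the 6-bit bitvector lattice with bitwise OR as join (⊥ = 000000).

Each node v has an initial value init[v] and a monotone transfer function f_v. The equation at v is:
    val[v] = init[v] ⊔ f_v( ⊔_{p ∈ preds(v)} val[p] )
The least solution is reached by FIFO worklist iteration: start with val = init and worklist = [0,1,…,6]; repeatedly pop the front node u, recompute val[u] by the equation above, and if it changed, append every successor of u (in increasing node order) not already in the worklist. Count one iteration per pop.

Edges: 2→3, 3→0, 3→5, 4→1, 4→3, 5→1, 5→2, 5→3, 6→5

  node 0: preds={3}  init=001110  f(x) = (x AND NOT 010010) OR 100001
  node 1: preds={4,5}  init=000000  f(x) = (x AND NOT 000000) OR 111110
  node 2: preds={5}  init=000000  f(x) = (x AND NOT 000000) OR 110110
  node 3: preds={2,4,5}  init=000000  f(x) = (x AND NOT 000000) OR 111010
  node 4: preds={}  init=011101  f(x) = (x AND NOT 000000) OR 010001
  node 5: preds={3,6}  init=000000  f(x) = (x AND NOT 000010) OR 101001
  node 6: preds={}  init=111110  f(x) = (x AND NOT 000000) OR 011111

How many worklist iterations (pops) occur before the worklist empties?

Trace (12 dequeues):
  [1] u=0 | in 000000 | out 101111 | prev 001110 | push {}
  [2] u=1 | in 011101 | out 111111 | prev 000000 | push {}
  [3] u=2 | in 000000 | out 110110 | prev 000000 | push {}
  [4] u=3 | in 111111 | out 111111 | prev 000000 | push {0}
  [5] u=4 | in 000000 | out 011101 | ==
  [6] u=5 | in 111111 | out 111101 | prev 000000 | push {1,2,3}
  [7] u=6 | in 000000 | out 111111 | prev 111110 | push {5}
  [8] u=0 | in 111111 | out 101111 | ==
  [9] u=1 | in 111101 | out 111111 | ==
  [10] u=2 | in 111101 | out 111111 | prev 110110 | push {}
  [11] u=3 | in 111111 | out 111111 | ==
  [12] u=5 | in 111111 | out 111101 | ==

Converged values:
  [0] 101111
  [1] 111111
  [2] 111111
  [3] 111111
  [4] 011101
  [5] 111101
  [6] 111111

12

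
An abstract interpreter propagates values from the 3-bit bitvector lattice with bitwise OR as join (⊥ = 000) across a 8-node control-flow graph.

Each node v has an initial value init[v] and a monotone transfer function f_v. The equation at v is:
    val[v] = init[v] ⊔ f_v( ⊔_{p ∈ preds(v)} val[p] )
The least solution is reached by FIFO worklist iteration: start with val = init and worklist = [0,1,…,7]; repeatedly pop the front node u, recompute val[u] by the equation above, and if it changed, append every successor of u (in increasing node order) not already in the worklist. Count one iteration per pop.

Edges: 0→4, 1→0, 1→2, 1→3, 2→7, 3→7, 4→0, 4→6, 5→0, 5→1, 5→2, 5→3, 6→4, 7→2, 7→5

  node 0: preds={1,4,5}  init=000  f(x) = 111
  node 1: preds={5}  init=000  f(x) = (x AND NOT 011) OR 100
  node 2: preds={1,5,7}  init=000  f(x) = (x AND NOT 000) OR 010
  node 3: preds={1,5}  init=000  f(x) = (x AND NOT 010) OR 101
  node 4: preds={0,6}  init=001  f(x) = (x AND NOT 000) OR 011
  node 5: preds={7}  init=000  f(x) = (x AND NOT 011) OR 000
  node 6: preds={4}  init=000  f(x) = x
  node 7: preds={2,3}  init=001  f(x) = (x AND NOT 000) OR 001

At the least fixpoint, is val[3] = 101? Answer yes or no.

yes

Iteration log — 16 steps:
  step 1. node 0  ⊔preds=001  new=111  old=000  +wl: 
  step 2. node 1  ⊔preds=000  new=100  old=000  +wl: 0
  step 3. node 2  ⊔preds=101  new=111  old=000  +wl: 
  step 4. node 3  ⊔preds=100  new=101  old=000  +wl: 
  step 5. node 4  ⊔preds=111  new=111  old=001  +wl: 
  step 6. node 5  ⊔preds=001  new=000  stable
  step 7. node 6  ⊔preds=111  new=111  old=000  +wl: 4
  step 8. node 7  ⊔preds=111  new=111  old=001  +wl: 2,5
  step 9. node 0  ⊔preds=111  new=111  stable
  step 10. node 4  ⊔preds=111  new=111  stable
  step 11. node 2  ⊔preds=111  new=111  stable
  step 12. node 5  ⊔preds=111  new=100  old=000  +wl: 0,1,2,3
  step 13. node 0  ⊔preds=111  new=111  stable
  step 14. node 1  ⊔preds=100  new=100  stable
  step 15. node 2  ⊔preds=111  new=111  stable
  step 16. node 3  ⊔preds=100  new=101  stable

Least fixpoint reached:
  node 0: 111
  node 1: 100
  node 2: 111
  node 3: 101
  node 4: 111
  node 5: 100
  node 6: 111
  node 7: 111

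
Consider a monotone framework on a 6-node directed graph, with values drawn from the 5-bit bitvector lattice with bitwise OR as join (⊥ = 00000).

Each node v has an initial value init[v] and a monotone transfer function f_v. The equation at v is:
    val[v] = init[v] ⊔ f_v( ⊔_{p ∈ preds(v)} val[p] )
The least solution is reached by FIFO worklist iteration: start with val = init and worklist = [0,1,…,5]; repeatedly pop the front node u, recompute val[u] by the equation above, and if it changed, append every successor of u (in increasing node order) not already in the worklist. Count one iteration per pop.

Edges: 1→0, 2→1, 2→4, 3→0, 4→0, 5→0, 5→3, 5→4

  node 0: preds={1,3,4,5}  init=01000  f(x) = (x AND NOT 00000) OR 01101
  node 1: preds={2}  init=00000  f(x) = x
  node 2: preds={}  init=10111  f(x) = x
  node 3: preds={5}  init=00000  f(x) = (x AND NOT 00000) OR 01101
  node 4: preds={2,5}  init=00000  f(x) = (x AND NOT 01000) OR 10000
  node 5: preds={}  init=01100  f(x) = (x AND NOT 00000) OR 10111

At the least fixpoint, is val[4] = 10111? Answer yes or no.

yes

Worklist (10 pops):
  #1 pop 0: in=01100 → 01101 (was 01000); enqueue []
  #2 pop 1: in=10111 → 10111 (was 00000); enqueue [0]
  #3 pop 2: in=00000 → 10111 (no change)
  #4 pop 3: in=01100 → 01101 (was 00000); enqueue []
  #5 pop 4: in=11111 → 10111 (was 00000); enqueue []
  #6 pop 5: in=00000 → 11111 (was 01100); enqueue [3,4]
  #7 pop 0: in=11111 → 11111 (was 01101); enqueue []
  #8 pop 3: in=11111 → 11111 (was 01101); enqueue [0]
  #9 pop 4: in=11111 → 10111 (no change)
  #10 pop 0: in=11111 → 11111 (no change)

Fixpoint:
  val[0] = 11111
  val[1] = 10111
  val[2] = 10111
  val[3] = 11111
  val[4] = 10111
  val[5] = 11111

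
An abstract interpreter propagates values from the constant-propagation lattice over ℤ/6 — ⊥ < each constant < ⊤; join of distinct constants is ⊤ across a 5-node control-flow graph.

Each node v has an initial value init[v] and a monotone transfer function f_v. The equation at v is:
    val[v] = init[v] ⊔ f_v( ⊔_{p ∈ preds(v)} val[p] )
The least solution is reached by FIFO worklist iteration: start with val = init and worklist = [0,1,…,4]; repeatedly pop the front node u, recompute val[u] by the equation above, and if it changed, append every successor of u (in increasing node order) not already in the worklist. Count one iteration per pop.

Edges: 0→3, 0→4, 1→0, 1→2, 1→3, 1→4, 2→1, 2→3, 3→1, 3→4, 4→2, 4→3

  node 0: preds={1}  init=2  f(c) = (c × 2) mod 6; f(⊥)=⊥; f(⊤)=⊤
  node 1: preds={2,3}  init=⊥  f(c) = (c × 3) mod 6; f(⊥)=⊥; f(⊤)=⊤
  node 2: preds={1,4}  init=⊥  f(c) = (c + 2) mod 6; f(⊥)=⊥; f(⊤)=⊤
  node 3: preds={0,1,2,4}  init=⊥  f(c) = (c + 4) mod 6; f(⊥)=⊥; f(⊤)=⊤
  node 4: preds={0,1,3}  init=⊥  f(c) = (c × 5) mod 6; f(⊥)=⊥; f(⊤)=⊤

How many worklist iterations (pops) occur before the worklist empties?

15

Iteration log — 15 steps:
  step 1. node 0  ⊔preds=⊥  new=2  stable
  step 2. node 1  ⊔preds=⊥  new=⊥  stable
  step 3. node 2  ⊔preds=⊥  new=⊥  stable
  step 4. node 3  ⊔preds=2  new=0  old=⊥  +wl: 1
  step 5. node 4  ⊔preds=⊤  new=⊤  old=⊥  +wl: 2,3
  step 6. node 1  ⊔preds=0  new=0  old=⊥  +wl: 0,4
  step 7. node 2  ⊔preds=⊤  new=⊤  old=⊥  +wl: 1
  step 8. node 3  ⊔preds=⊤  new=⊤  old=0  +wl: 
  step 9. node 0  ⊔preds=0  new=⊤  old=2  +wl: 3
  step 10. node 4  ⊔preds=⊤  new=⊤  stable
  step 11. node 1  ⊔preds=⊤  new=⊤  old=0  +wl: 0,2,4
  step 12. node 3  ⊔preds=⊤  new=⊤  stable
  step 13. node 0  ⊔preds=⊤  new=⊤  stable
  step 14. node 2  ⊔preds=⊤  new=⊤  stable
  step 15. node 4  ⊔preds=⊤  new=⊤  stable

Least fixpoint reached:
  node 0: ⊤
  node 1: ⊤
  node 2: ⊤
  node 3: ⊤
  node 4: ⊤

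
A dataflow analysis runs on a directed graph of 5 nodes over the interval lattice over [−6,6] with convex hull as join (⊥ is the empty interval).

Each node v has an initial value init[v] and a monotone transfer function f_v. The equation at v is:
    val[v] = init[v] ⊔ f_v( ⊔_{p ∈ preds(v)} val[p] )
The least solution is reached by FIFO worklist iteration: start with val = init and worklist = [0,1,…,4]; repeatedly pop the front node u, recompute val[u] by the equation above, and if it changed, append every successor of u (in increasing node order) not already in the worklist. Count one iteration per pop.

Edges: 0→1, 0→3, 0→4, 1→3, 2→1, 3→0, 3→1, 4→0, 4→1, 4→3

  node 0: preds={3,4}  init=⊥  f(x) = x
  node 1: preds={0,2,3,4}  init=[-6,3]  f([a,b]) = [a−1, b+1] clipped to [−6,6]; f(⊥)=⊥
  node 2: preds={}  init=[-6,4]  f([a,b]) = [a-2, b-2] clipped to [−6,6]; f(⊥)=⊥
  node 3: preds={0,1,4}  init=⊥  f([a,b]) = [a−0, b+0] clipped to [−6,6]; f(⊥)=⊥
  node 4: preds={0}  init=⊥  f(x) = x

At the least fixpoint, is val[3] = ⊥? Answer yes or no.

Worklist (16 pops):
  #1 pop 0: in=⊥ → ⊥ (no change)
  #2 pop 1: in=[-6,4] → [-6,5] (was [-6,3]); enqueue []
  #3 pop 2: in=⊥ → [-6,4] (no change)
  #4 pop 3: in=[-6,5] → [-6,5] (was ⊥); enqueue [0,1]
  #5 pop 4: in=⊥ → ⊥ (no change)
  #6 pop 0: in=[-6,5] → [-6,5] (was ⊥); enqueue [3,4]
  #7 pop 1: in=[-6,5] → [-6,6] (was [-6,5]); enqueue []
  #8 pop 3: in=[-6,6] → [-6,6] (was [-6,5]); enqueue [0,1]
  #9 pop 4: in=[-6,5] → [-6,5] (was ⊥); enqueue [3]
  #10 pop 0: in=[-6,6] → [-6,6] (was [-6,5]); enqueue [4]
  #11 pop 1: in=[-6,6] → [-6,6] (no change)
  #12 pop 3: in=[-6,6] → [-6,6] (no change)
  #13 pop 4: in=[-6,6] → [-6,6] (was [-6,5]); enqueue [0,1,3]
  #14 pop 0: in=[-6,6] → [-6,6] (no change)
  #15 pop 1: in=[-6,6] → [-6,6] (no change)
  #16 pop 3: in=[-6,6] → [-6,6] (no change)

Fixpoint:
  val[0] = [-6,6]
  val[1] = [-6,6]
  val[2] = [-6,4]
  val[3] = [-6,6]
  val[4] = [-6,6]

no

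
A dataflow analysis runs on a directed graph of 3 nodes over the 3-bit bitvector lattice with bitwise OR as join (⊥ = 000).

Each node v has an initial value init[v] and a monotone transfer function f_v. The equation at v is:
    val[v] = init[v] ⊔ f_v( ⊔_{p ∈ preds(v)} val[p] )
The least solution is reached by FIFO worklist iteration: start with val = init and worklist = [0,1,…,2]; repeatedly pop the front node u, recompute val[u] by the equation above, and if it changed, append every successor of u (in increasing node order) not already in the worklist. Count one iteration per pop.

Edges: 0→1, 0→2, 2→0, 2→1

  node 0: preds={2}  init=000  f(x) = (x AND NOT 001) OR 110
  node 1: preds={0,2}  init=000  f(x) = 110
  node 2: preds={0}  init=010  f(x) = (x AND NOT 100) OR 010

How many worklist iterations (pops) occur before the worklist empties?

Worklist (3 pops):
  #1 pop 0: in=010 → 110 (was 000); enqueue []
  #2 pop 1: in=110 → 110 (was 000); enqueue []
  #3 pop 2: in=110 → 010 (no change)

Fixpoint:
  val[0] = 110
  val[1] = 110
  val[2] = 010

3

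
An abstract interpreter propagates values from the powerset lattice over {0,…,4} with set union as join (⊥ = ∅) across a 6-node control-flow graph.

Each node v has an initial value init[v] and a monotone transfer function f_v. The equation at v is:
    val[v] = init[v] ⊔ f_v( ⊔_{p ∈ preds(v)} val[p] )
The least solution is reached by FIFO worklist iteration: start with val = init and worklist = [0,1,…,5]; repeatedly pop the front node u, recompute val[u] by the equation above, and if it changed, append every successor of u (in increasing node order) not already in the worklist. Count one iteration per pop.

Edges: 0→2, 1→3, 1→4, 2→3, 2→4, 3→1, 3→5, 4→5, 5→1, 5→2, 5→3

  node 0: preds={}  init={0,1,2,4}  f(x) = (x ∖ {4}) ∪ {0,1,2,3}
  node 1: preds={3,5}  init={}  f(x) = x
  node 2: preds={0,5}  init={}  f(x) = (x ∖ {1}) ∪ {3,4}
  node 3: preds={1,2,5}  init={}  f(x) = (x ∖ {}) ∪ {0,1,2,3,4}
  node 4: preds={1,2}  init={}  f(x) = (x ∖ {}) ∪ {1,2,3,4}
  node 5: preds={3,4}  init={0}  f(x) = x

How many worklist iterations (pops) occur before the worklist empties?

Trace (10 dequeues):
  [1] u=0 | in {} | out {0,1,2,3,4} | prev {0,1,2,4} | push {}
  [2] u=1 | in {0} | out {0} | prev {} | push {}
  [3] u=2 | in {0,1,2,3,4} | out {0,2,3,4} | prev {} | push {}
  [4] u=3 | in {0,2,3,4} | out {0,1,2,3,4} | prev {} | push {1}
  [5] u=4 | in {0,2,3,4} | out {0,1,2,3,4} | prev {} | push {}
  [6] u=5 | in {0,1,2,3,4} | out {0,1,2,3,4} | prev {0} | push {2,3}
  [7] u=1 | in {0,1,2,3,4} | out {0,1,2,3,4} | prev {0} | push {4}
  [8] u=2 | in {0,1,2,3,4} | out {0,2,3,4} | ==
  [9] u=3 | in {0,1,2,3,4} | out {0,1,2,3,4} | ==
  [10] u=4 | in {0,1,2,3,4} | out {0,1,2,3,4} | ==

Converged values:
  [0] {0,1,2,3,4}
  [1] {0,1,2,3,4}
  [2] {0,2,3,4}
  [3] {0,1,2,3,4}
  [4] {0,1,2,3,4}
  [5] {0,1,2,3,4}

10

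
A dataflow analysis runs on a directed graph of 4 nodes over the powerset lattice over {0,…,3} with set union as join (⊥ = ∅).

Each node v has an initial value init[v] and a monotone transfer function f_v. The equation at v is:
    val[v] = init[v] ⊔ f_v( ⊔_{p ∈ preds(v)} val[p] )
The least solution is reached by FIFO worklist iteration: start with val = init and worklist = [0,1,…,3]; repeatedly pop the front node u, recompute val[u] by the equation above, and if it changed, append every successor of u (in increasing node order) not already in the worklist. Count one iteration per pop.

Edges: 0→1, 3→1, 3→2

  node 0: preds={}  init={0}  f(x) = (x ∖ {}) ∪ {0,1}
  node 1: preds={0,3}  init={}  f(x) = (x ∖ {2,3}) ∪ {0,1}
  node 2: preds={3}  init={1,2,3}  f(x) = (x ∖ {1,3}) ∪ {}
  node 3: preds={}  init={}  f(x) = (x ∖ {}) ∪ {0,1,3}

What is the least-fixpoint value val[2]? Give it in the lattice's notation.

{0,1,2,3}

Trace (6 dequeues):
  [1] u=0 | in {} | out {0,1} | prev {0} | push {}
  [2] u=1 | in {0,1} | out {0,1} | prev {} | push {}
  [3] u=2 | in {} | out {1,2,3} | ==
  [4] u=3 | in {} | out {0,1,3} | prev {} | push {1,2}
  [5] u=1 | in {0,1,3} | out {0,1} | ==
  [6] u=2 | in {0,1,3} | out {0,1,2,3} | prev {1,2,3} | push {}

Converged values:
  [0] {0,1}
  [1] {0,1}
  [2] {0,1,2,3}
  [3] {0,1,3}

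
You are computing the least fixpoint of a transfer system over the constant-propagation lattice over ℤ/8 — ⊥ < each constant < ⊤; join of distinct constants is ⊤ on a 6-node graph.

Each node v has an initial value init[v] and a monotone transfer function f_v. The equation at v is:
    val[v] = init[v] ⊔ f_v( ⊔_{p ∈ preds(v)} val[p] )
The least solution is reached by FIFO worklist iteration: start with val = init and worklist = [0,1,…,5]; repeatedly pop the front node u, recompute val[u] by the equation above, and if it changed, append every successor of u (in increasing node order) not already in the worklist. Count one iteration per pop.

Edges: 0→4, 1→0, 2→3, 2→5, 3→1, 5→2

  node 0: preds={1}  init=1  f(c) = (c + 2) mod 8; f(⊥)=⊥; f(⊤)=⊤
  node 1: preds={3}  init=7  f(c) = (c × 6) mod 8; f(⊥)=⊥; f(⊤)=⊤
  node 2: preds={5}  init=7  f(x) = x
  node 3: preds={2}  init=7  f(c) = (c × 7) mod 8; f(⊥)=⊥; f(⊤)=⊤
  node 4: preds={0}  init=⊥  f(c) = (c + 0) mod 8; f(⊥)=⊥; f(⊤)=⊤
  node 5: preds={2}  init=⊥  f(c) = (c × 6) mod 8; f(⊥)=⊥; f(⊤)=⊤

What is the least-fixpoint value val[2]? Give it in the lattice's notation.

⊤

Worklist (13 pops):
  #1 pop 0: in=7 → 1 (no change)
  #2 pop 1: in=7 → ⊤ (was 7); enqueue [0]
  #3 pop 2: in=⊥ → 7 (no change)
  #4 pop 3: in=7 → ⊤ (was 7); enqueue [1]
  #5 pop 4: in=1 → 1 (was ⊥); enqueue []
  #6 pop 5: in=7 → 2 (was ⊥); enqueue [2]
  #7 pop 0: in=⊤ → ⊤ (was 1); enqueue [4]
  #8 pop 1: in=⊤ → ⊤ (no change)
  #9 pop 2: in=2 → ⊤ (was 7); enqueue [3,5]
  #10 pop 4: in=⊤ → ⊤ (was 1); enqueue []
  #11 pop 3: in=⊤ → ⊤ (no change)
  #12 pop 5: in=⊤ → ⊤ (was 2); enqueue [2]
  #13 pop 2: in=⊤ → ⊤ (no change)

Fixpoint:
  val[0] = ⊤
  val[1] = ⊤
  val[2] = ⊤
  val[3] = ⊤
  val[4] = ⊤
  val[5] = ⊤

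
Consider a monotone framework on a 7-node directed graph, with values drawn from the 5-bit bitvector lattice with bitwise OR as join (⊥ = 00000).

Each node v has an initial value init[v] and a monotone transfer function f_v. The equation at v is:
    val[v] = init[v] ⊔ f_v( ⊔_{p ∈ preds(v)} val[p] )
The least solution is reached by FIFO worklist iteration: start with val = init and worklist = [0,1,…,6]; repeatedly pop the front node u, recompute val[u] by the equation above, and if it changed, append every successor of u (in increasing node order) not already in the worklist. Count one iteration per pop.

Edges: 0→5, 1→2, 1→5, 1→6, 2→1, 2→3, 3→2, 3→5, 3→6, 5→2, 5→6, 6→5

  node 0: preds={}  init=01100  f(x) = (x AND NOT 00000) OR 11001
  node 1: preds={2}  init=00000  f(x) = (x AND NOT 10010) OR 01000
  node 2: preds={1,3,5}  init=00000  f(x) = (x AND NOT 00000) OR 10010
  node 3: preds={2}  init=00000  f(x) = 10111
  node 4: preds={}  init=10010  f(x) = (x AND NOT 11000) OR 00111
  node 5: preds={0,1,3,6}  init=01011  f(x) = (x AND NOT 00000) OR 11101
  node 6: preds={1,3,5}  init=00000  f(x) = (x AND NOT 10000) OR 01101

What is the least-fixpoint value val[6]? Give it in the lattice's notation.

Trace (16 dequeues):
  [1] u=0 | in 00000 | out 11101 | prev 01100 | push {}
  [2] u=1 | in 00000 | out 01000 | prev 00000 | push {}
  [3] u=2 | in 01011 | out 11011 | prev 00000 | push {1}
  [4] u=3 | in 11011 | out 10111 | prev 00000 | push {2}
  [5] u=4 | in 00000 | out 10111 | prev 10010 | push {}
  [6] u=5 | in 11111 | out 11111 | prev 01011 | push {}
  [7] u=6 | in 11111 | out 01111 | prev 00000 | push {5}
  [8] u=1 | in 11011 | out 01001 | prev 01000 | push {6}
  [9] u=2 | in 11111 | out 11111 | prev 11011 | push {1,3}
  [10] u=5 | in 11111 | out 11111 | ==
  [11] u=6 | in 11111 | out 01111 | ==
  [12] u=1 | in 11111 | out 01101 | prev 01001 | push {2,5,6}
  [13] u=3 | in 11111 | out 10111 | ==
  [14] u=2 | in 11111 | out 11111 | ==
  [15] u=5 | in 11111 | out 11111 | ==
  [16] u=6 | in 11111 | out 01111 | ==

Converged values:
  [0] 11101
  [1] 01101
  [2] 11111
  [3] 10111
  [4] 10111
  [5] 11111
  [6] 01111

01111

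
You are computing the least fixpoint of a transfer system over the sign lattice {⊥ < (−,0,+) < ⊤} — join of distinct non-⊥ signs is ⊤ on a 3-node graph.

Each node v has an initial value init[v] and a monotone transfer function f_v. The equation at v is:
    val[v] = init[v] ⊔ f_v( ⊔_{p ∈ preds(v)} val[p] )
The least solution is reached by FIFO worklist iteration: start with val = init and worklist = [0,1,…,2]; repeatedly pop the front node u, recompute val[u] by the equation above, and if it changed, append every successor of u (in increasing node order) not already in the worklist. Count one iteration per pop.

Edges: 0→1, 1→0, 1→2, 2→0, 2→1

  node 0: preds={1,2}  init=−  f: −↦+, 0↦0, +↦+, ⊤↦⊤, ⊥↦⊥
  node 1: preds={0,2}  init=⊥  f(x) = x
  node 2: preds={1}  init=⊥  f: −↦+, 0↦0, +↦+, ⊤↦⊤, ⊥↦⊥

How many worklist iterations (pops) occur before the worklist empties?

9

Iteration log — 9 steps:
  step 1. node 0  ⊔preds=⊥  new=−  stable
  step 2. node 1  ⊔preds=−  new=−  old=⊥  +wl: 0
  step 3. node 2  ⊔preds=−  new=+  old=⊥  +wl: 1
  step 4. node 0  ⊔preds=⊤  new=⊤  old=−  +wl: 
  step 5. node 1  ⊔preds=⊤  new=⊤  old=−  +wl: 0,2
  step 6. node 0  ⊔preds=⊤  new=⊤  stable
  step 7. node 2  ⊔preds=⊤  new=⊤  old=+  +wl: 0,1
  step 8. node 0  ⊔preds=⊤  new=⊤  stable
  step 9. node 1  ⊔preds=⊤  new=⊤  stable

Least fixpoint reached:
  node 0: ⊤
  node 1: ⊤
  node 2: ⊤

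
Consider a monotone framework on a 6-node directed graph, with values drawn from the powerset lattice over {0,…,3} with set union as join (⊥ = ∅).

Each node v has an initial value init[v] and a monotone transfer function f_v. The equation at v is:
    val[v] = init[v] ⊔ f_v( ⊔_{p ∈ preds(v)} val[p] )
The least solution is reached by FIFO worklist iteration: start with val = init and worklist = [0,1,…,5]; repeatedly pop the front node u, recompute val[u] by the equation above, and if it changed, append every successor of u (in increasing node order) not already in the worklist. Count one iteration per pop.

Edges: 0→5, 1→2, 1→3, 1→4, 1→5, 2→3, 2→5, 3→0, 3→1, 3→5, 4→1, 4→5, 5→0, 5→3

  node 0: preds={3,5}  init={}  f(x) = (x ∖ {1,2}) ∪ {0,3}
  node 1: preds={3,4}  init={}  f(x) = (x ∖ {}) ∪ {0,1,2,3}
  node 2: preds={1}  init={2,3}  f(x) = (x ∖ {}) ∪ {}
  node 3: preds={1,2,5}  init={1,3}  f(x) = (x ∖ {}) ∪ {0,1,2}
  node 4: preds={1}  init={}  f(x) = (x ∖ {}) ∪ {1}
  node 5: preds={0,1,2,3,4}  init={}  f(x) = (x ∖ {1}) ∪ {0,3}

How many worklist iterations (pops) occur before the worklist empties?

9

Iteration log — 9 steps:
  step 1. node 0  ⊔preds={1,3}  new={0,3}  old={}  +wl: 
  step 2. node 1  ⊔preds={1,3}  new={0,1,2,3}  old={}  +wl: 
  step 3. node 2  ⊔preds={0,1,2,3}  new={0,1,2,3}  old={2,3}  +wl: 
  step 4. node 3  ⊔preds={0,1,2,3}  new={0,1,2,3}  old={1,3}  +wl: 0,1
  step 5. node 4  ⊔preds={0,1,2,3}  new={0,1,2,3}  old={}  +wl: 
  step 6. node 5  ⊔preds={0,1,2,3}  new={0,2,3}  old={}  +wl: 3
  step 7. node 0  ⊔preds={0,1,2,3}  new={0,3}  stable
  step 8. node 1  ⊔preds={0,1,2,3}  new={0,1,2,3}  stable
  step 9. node 3  ⊔preds={0,1,2,3}  new={0,1,2,3}  stable

Least fixpoint reached:
  node 0: {0,3}
  node 1: {0,1,2,3}
  node 2: {0,1,2,3}
  node 3: {0,1,2,3}
  node 4: {0,1,2,3}
  node 5: {0,2,3}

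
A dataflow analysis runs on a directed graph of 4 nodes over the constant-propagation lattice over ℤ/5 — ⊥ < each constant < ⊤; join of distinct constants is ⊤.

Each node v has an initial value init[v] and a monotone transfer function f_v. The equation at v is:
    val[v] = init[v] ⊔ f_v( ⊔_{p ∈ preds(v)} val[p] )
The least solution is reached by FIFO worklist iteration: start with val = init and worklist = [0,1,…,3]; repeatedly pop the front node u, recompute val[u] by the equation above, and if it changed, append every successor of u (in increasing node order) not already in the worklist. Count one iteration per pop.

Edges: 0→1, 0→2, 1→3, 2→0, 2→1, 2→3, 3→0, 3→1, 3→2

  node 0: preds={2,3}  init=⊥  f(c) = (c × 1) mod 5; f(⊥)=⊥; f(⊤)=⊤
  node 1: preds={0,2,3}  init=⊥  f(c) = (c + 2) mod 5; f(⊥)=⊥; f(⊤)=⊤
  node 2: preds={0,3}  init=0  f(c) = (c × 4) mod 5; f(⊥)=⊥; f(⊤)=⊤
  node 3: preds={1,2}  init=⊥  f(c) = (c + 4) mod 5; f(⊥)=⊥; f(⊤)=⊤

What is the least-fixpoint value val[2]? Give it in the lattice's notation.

⊤

Iteration log — 10 steps:
  step 1. node 0  ⊔preds=0  new=0  old=⊥  +wl: 
  step 2. node 1  ⊔preds=0  new=2  old=⊥  +wl: 
  step 3. node 2  ⊔preds=0  new=0  stable
  step 4. node 3  ⊔preds=⊤  new=⊤  old=⊥  +wl: 0,1,2
  step 5. node 0  ⊔preds=⊤  new=⊤  old=0  +wl: 
  step 6. node 1  ⊔preds=⊤  new=⊤  old=2  +wl: 3
  step 7. node 2  ⊔preds=⊤  new=⊤  old=0  +wl: 0,1
  step 8. node 3  ⊔preds=⊤  new=⊤  stable
  step 9. node 0  ⊔preds=⊤  new=⊤  stable
  step 10. node 1  ⊔preds=⊤  new=⊤  stable

Least fixpoint reached:
  node 0: ⊤
  node 1: ⊤
  node 2: ⊤
  node 3: ⊤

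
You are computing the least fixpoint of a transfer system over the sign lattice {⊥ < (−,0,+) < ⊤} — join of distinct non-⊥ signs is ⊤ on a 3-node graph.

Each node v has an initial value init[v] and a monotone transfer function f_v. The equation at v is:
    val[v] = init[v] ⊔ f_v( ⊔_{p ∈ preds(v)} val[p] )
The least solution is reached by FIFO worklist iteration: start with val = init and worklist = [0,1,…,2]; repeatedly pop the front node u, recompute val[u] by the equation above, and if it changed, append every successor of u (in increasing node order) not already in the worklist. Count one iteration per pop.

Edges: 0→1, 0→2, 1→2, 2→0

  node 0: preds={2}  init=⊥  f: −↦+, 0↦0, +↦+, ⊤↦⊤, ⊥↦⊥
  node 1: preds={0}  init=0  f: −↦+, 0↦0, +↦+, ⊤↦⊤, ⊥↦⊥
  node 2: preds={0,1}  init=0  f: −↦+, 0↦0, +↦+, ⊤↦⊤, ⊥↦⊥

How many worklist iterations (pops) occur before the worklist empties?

Iteration log — 3 steps:
  step 1. node 0  ⊔preds=0  new=0  old=⊥  +wl: 
  step 2. node 1  ⊔preds=0  new=0  stable
  step 3. node 2  ⊔preds=0  new=0  stable

Least fixpoint reached:
  node 0: 0
  node 1: 0
  node 2: 0

3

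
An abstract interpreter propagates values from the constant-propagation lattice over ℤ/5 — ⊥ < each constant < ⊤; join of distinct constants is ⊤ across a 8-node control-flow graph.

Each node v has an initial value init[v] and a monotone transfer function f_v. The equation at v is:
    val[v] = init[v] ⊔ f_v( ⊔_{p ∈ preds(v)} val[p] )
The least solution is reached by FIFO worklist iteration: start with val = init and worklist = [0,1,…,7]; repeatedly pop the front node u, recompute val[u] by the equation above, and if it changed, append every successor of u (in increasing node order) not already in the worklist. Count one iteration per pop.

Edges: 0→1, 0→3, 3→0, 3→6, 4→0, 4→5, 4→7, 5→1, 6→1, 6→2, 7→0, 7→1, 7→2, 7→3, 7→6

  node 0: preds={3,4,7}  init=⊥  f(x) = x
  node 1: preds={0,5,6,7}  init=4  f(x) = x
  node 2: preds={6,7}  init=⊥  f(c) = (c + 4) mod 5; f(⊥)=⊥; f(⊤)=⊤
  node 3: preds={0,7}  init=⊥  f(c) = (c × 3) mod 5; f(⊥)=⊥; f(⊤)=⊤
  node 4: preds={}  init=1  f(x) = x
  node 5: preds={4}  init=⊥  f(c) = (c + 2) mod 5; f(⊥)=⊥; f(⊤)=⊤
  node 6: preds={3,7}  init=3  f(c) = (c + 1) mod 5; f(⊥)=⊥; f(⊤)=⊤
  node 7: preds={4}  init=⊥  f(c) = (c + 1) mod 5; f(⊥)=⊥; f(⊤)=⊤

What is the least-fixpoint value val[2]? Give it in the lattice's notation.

⊤

Trace (14 dequeues):
  [1] u=0 | in 1 | out 1 | prev ⊥ | push {}
  [2] u=1 | in ⊤ | out ⊤ | prev 4 | push {}
  [3] u=2 | in 3 | out 2 | prev ⊥ | push {}
  [4] u=3 | in 1 | out 3 | prev ⊥ | push {0}
  [5] u=4 | in ⊥ | out 1 | ==
  [6] u=5 | in 1 | out 3 | prev ⊥ | push {1}
  [7] u=6 | in 3 | out ⊤ | prev 3 | push {2}
  [8] u=7 | in 1 | out 2 | prev ⊥ | push {3,6}
  [9] u=0 | in ⊤ | out ⊤ | prev 1 | push {}
  [10] u=1 | in ⊤ | out ⊤ | ==
  [11] u=2 | in ⊤ | out ⊤ | prev 2 | push {}
  [12] u=3 | in ⊤ | out ⊤ | prev 3 | push {0}
  [13] u=6 | in ⊤ | out ⊤ | ==
  [14] u=0 | in ⊤ | out ⊤ | ==

Converged values:
  [0] ⊤
  [1] ⊤
  [2] ⊤
  [3] ⊤
  [4] 1
  [5] 3
  [6] ⊤
  [7] 2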